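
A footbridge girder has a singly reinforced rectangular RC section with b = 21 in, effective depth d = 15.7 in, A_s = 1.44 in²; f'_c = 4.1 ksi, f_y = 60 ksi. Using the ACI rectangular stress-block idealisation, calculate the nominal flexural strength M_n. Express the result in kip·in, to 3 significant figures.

T = A_s f_y = 1.44 × 60 = 86.4 kips.
a = T/(0.85 f'_c b) = 86.4/(0.85 × 4.1 × 21) = 1.181 in.
M_n = T(d − a/2) = 86.4 × (15.7 − 0.5905) = 1305.5 kip·in.

M_n ≈ 1310 kip·in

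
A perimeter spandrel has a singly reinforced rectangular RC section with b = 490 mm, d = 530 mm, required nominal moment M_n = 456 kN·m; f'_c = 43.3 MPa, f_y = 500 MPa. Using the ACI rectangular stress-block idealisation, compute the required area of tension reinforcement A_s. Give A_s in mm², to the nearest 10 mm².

A_s ≈ 1810 mm²

With M_n = 0.85 f'_c a b (d − a/2), solve the quadratic for a:
a = d − √(d² − 2M_n/(0.85 f'_c b)) = 530 − √(530² − 2 × 456×10⁶/(0.85 × 43.3 × 490)) = 50.07 mm.
A_s = 0.85 f'_c a b / f_y = 0.85 × 43.3 × 50.07 × 490 / 500 = 1806.0 mm².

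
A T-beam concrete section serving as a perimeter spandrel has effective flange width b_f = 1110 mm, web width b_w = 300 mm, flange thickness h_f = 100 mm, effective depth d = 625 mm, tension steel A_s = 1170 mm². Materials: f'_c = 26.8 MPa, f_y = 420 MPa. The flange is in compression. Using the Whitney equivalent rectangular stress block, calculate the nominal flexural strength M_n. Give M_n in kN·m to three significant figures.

M_n ≈ 302 kN·m

Tension: T = A_s f_y = 1170 × 420 = 491400 N.
Try a within the flange: a = T/(0.85 f'_c b_f) = 491400/(0.85 × 26.8 × 1110) = 19.43 mm.
Since a = 19.43 ≤ h_f = 100 mm, the stress block lies entirely in the flange; analyse as a rectangular beam of width b_f.
M_n = T(d − a/2) = 491400 × (625 − 9.715) = 302.35 × 10⁶ N·mm.
M_n = 302.35 kN·m.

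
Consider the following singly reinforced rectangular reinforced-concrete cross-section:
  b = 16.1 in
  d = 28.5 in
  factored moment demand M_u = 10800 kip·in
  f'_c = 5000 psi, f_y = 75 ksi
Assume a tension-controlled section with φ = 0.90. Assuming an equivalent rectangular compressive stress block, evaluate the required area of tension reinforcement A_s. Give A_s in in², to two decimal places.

M_n = M_u/φ = 10800/0.90 = 12000 kip·in.
From M_n = 0.85 f'_c a b (d − a/2):
a = d − √(d² − 2M_n/(0.85 f'_c b)) = 28.5 − √(28.5² − 2 × 12000/(0.85 × 5 × 16.1)) = 7.017 in.
A_s = 0.85 f'_c a b / f_y = 0.85 × 5 × 7.017 × 16.1 / 75 = 6.402 in².

A_s ≈ 6.40 in²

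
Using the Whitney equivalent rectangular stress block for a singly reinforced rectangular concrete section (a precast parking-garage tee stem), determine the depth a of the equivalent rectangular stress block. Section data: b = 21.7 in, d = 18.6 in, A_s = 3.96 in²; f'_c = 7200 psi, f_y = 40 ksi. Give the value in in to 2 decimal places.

T = A_s f_y = 3.96 × 40 = 158.4 kips.
a = T/(0.85 f'_c b) = 158.4/(0.85 × 7.2 × 21.7) = 1.19 in.

a ≈ 1.19 in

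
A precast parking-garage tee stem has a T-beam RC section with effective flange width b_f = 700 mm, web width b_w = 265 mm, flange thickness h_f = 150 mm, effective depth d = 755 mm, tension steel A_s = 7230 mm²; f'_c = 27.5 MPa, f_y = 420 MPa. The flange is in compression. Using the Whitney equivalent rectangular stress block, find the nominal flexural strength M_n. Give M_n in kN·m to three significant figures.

Tension: T = A_s f_y = 7230 × 420 = 3036600 N.
Try a within the flange: a = T/(0.85 f'_c b_f) = 3036600/(0.85 × 27.5 × 700) = 185.58 mm.
a = 185.58 > h_f = 150 mm: the block extends into the web. Split into flange-overhang and web parts.
C_f = 0.85 f'_c (b_f − b_w) h_f = 0.85 × 27.5 × (700 − 265) × 150 = 1525219 N.
Remaining web compression depth: a_w = (T − C_f)/(0.85 f'_c b_w) = (3036600 − 1525219)/(0.85 × 27.5 × 265) = 243.99 mm.
M_n = C_f(d − h_f/2) + (T − C_f)(d − a_w/2) = 1525219 × (755 − 75) + 1511381 × (755 − 121.995) = 1037.15 + 956.71 = 1993.86 × 10⁶ N·mm.
M_n = 1993.86 kN·m.

M_n ≈ 1990 kN·m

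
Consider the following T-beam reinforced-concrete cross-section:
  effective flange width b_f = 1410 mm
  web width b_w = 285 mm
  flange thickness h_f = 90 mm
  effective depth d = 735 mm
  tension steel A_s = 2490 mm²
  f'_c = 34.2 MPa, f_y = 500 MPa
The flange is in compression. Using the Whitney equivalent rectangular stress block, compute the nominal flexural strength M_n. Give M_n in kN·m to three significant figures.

M_n ≈ 896 kN·m

Tension: T = A_s f_y = 2490 × 500 = 1245000 N.
Try a within the flange: a = T/(0.85 f'_c b_f) = 1245000/(0.85 × 34.2 × 1410) = 30.37 mm.
Since a = 30.37 ≤ h_f = 90 mm, the stress block lies entirely in the flange; analyse as a rectangular beam of width b_f.
M_n = T(d − a/2) = 1245000 × (735 − 15.185) = 896.17 × 10⁶ N·mm.
M_n = 896.17 kN·m.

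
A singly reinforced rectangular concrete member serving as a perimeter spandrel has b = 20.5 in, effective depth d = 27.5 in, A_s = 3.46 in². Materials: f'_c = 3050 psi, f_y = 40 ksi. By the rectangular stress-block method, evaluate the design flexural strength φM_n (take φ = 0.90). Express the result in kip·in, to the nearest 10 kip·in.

φM_n ≈ 3260 kip·in

T = A_s f_y = 3.46 × 40 = 138.4 kips.
a = T/(0.85 f'_c b) = 138.4/(0.85 × 3.05 × 20.5) = 2.604 in.
M_n = T(d − a/2) = 138.4 × (27.5 − 1.302) = 3625.8 kip·in.
φM_n = 0.90 × 3625.8 = 3263.2 kip·in.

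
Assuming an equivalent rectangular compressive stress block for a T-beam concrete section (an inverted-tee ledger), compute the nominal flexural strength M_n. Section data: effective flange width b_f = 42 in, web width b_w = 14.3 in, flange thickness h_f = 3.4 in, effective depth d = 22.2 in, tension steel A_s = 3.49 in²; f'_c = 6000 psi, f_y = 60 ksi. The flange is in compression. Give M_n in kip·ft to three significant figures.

M_n ≈ 379 kip·ft

Tension: T = A_s f_y = 3.49 × 60 = 209.4 kips.
Try a within the flange: a = T/(0.85 f'_c b_f) = 209.4/(0.85 × 6 × 42) = 0.978 in.
Since a = 0.978 ≤ h_f = 3.4 in, the stress block lies entirely in the flange; analyse as a rectangular beam of width b_f.
M_n = T(d − a/2) = 209.4 × (22.2 − 0.489) = 4546.3 kip·in.
M_n = 4546.3/12 = 378.86 kip·ft.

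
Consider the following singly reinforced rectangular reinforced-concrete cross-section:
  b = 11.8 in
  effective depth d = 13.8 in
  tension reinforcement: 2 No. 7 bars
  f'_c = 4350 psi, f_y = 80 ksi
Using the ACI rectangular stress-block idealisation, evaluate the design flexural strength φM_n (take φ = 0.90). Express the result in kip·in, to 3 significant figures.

φM_n ≈ 1100 kip·in

A_s = 2 × 0.6 = 1.2 in².
T = A_s f_y = 1.2 × 80 = 96 kips.
a = T/(0.85 f'_c b) = 96/(0.85 × 4.35 × 11.8) = 2.200 in.
M_n = T(d − a/2) = 96 × (13.8 − 1.1) = 1219.2 kip·in.
φM_n = 0.90 × 1219.2 = 1097.3 kip·in.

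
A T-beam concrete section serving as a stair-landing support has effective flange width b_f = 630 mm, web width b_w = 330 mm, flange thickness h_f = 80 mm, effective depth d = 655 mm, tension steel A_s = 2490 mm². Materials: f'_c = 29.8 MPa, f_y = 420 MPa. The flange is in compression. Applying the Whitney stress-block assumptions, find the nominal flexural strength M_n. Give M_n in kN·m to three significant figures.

Tension: T = A_s f_y = 2490 × 420 = 1045800 N.
Try a within the flange: a = T/(0.85 f'_c b_f) = 1045800/(0.85 × 29.8 × 630) = 65.53 mm.
Since a = 65.53 ≤ h_f = 80 mm, the stress block lies entirely in the flange; analyse as a rectangular beam of width b_f.
M_n = T(d − a/2) = 1045800 × (655 − 32.765) = 650.73 × 10⁶ N·mm.
M_n = 650.73 kN·m.

M_n ≈ 651 kN·m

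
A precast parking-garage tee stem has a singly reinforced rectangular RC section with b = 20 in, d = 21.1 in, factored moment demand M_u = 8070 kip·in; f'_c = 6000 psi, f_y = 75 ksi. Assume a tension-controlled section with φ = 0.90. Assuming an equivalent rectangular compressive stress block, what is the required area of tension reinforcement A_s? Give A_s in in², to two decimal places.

A_s ≈ 6.37 in²

M_n = M_u/φ = 8070/0.90 = 8966.67 kip·in.
From M_n = 0.85 f'_c a b (d − a/2):
a = d − √(d² − 2M_n/(0.85 f'_c b)) = 21.1 − √(21.1² − 2 × 8966.67/(0.85 × 6 × 20)) = 4.687 in.
A_s = 0.85 f'_c a b / f_y = 0.85 × 6 × 4.687 × 20 / 75 = 6.374 in².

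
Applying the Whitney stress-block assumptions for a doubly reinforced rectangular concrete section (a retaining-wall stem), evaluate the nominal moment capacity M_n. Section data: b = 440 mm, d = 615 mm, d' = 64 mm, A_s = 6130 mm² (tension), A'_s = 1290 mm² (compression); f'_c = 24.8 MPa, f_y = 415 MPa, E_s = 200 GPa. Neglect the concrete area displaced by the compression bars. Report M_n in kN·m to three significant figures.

Assume both tension and compression steel yield.
Net tension couple steel: A_s − A'_s = 4840 mm².
a = (A_s − A'_s) f_y / (0.85 f'_c b) = 2008600/(0.85 × 24.8 × 440) = 216.56 mm.
c = a/β₁ = 216.56/0.85 = 254.78 mm; ε'_s = 0.003(c − d')/c = 0.0022 ≥ f_y/E_s = 0.0021, so compression steel does yield.
M_n = (A_s − A'_s) f_y (d − a/2) + A'_s f_y (d − d') = [2008600 × (615 − 108.28) + 535350 × (615 − 64)] × 10⁻⁶ = 1017.80 + 294.98 = 1312.78 kN·m.

M_n ≈ 1310 kN·m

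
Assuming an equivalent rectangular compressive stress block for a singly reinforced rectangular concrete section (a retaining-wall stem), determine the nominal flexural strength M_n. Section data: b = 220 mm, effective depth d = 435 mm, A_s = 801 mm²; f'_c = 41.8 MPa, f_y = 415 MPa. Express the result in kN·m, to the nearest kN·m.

T = A_s f_y = 801 × 415 = 332415 N = 332.415 kN.
From C = T: a = T/(0.85 f'_c b) = 332415/(0.85 × 41.8 × 220) = 42.53 mm.
M_n = T(d − a/2) = 332.415 kN × (435 − 21.265) mm = 137.53 kN·m.

M_n ≈ 138 kN·m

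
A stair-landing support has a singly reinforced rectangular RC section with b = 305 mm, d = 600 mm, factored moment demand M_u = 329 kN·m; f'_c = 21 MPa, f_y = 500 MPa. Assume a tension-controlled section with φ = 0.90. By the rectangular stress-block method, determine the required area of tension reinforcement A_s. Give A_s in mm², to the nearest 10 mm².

M_n = M_u/φ = 329/0.90 = 365.556 kN·m.
With M_n = 0.85 f'_c a b (d − a/2), solve the quadratic for a:
a = d − √(d² − 2M_n/(0.85 f'_c b)) = 600 − √(600² − 2 × 365.556×10⁶/(0.85 × 21 × 305)) = 124.91 mm.
A_s = 0.85 f'_c a b / f_y = 0.85 × 21 × 124.91 × 305 / 500 = 1360.1 mm².

A_s ≈ 1360 mm²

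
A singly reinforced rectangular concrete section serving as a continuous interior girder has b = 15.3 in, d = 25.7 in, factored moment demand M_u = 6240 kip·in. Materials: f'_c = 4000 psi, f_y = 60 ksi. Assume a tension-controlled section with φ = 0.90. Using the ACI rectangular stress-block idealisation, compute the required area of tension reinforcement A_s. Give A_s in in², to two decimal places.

M_n = M_u/φ = 6240/0.90 = 6933.33 kip·in.
From M_n = 0.85 f'_c a b (d − a/2):
a = d − √(d² − 2M_n/(0.85 f'_c b)) = 25.7 − √(25.7² − 2 × 6933.33/(0.85 × 4 × 15.3)) = 5.852 in.
A_s = 0.85 f'_c a b / f_y = 0.85 × 4 × 5.852 × 15.3 / 60 = 5.074 in².

A_s ≈ 5.07 in²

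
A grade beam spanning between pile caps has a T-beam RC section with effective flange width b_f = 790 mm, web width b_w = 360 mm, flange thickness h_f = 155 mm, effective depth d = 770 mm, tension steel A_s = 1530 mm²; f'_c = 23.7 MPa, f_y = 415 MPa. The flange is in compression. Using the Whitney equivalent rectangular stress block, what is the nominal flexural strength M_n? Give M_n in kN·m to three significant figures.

Tension: T = A_s f_y = 1530 × 415 = 634950 N.
Try a within the flange: a = T/(0.85 f'_c b_f) = 634950/(0.85 × 23.7 × 790) = 39.90 mm.
Since a = 39.90 ≤ h_f = 155 mm, the stress block lies entirely in the flange; analyse as a rectangular beam of width b_f.
M_n = T(d − a/2) = 634950 × (770 − 19.95) = 476.24 × 10⁶ N·mm.
M_n = 476.24 kN·m.

M_n ≈ 476 kN·m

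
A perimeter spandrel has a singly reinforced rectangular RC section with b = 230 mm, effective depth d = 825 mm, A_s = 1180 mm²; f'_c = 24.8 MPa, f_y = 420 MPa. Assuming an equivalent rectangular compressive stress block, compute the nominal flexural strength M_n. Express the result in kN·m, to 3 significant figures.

M_n ≈ 384 kN·m

T = A_s f_y = 1180 × 420 = 495600 N = 495.6 kN.
From C = T: a = T/(0.85 f'_c b) = 495600/(0.85 × 24.8 × 230) = 102.22 mm.
M_n = T(d − a/2) = 495.6 kN × (825 − 51.11) mm = 383.54 kN·m.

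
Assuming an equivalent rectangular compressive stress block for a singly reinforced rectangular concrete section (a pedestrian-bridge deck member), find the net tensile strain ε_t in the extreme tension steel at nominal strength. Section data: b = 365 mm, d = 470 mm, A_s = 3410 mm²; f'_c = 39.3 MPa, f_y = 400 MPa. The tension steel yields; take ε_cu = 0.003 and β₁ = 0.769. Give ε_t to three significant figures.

a = A_s f_y/(0.85 f'_c b) = 111.87 mm.
β₁ = 0.769, so c = a/β₁ = 111.87/0.769 = 145.47 mm.
From the linear strain diagram with ε_cu = 0.003: ε_t = 0.003 (d − c)/c = 0.003 × (470 − 145.47)/145.47 = 0.00669.
Since ε_t ≥ 0.005, the section is tension-controlled.

ε_t ≈ 0.00669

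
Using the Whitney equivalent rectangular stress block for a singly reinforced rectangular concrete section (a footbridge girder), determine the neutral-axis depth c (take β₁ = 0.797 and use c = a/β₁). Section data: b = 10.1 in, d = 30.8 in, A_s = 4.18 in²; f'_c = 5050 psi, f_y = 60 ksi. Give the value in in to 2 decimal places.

c ≈ 7.26 in

T = A_s f_y = 4.18 × 60 = 250.8 kips.
a = T/(0.85 f'_c b) = 250.8/(0.85 × 5.05 × 10.1) = 5.7849 in.
With β₁ = 0.797, c = a/β₁ = 5.7849/0.797 = 7.26 in.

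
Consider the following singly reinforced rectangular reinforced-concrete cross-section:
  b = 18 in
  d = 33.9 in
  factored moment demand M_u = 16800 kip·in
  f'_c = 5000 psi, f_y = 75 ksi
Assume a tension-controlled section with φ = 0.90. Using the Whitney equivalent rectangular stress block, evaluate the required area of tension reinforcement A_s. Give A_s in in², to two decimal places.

A_s ≈ 8.35 in²

M_n = M_u/φ = 16800/0.90 = 18666.7 kip·in.
From M_n = 0.85 f'_c a b (d − a/2):
a = d − √(d² − 2M_n/(0.85 f'_c b)) = 33.9 − √(33.9² − 2 × 18666.7/(0.85 × 5 × 18)) = 8.186 in.
A_s = 0.85 f'_c a b / f_y = 0.85 × 5 × 8.186 × 18 / 75 = 8.350 in².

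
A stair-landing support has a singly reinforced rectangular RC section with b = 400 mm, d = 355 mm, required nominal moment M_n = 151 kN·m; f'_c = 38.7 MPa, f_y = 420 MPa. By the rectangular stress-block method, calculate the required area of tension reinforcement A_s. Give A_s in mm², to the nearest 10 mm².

With M_n = 0.85 f'_c a b (d − a/2), solve the quadratic for a:
a = d − √(d² − 2M_n/(0.85 f'_c b)) = 355 − √(355² − 2 × 151×10⁶/(0.85 × 38.7 × 400)) = 33.95 mm.
A_s = 0.85 f'_c a b / f_y = 0.85 × 38.7 × 33.95 × 400 / 420 = 1063.6 mm².

A_s ≈ 1060 mm²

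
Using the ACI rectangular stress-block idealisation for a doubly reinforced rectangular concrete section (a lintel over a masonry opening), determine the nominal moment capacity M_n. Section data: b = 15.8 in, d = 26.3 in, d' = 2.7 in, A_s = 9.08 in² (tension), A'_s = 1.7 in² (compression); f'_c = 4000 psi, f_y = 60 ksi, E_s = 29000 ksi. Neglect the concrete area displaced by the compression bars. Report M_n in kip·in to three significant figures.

Assume both steels yield.
a = (A_s − A'_s) f_y/(0.85 f'_c b) = (9.08 − 1.7) × 60/(0.85 × 4 × 15.8) = 8.243 in.
c = a/β₁ = 8.243/0.85 = 9.698 in; ε'_s = 0.003(c − d')/c = 0.0022 ≥ ε_y = 0.0021, so the compression steel yields.
M_n = (A_s − A'_s) f_y (d − a/2) + A'_s f_y (d − d') = 442.8 × (26.3 − 4.1215) + 102 × (26.3 − 2.7) = 9820.6 + 2407.2 = 12227.8 kip·in.

M_n ≈ 12200 kip·in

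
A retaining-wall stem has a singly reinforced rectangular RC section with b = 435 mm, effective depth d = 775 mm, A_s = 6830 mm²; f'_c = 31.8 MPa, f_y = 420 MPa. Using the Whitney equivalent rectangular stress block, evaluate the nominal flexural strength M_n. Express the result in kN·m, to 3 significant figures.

T = A_s f_y = 6830 × 420 = 2868600 N = 2868.6 kN.
From C = T: a = T/(0.85 f'_c b) = 2868600/(0.85 × 31.8 × 435) = 243.97 mm.
M_n = T(d − a/2) = 2868.6 kN × (775 − 121.985) mm = 1873.24 kN·m.

M_n ≈ 1870 kN·m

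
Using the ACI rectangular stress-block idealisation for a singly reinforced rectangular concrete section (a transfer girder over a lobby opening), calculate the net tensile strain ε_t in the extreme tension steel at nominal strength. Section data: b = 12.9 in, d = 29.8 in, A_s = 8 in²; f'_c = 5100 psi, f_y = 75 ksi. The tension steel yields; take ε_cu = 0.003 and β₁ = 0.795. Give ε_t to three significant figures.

a = A_s f_y/(0.85 f'_c b) = 10.729 in.
β₁ = 0.795, so c = a/β₁ = 10.729/0.795 = 13.496 in.
From the linear strain diagram with ε_cu = 0.003: ε_t = 0.003 (d − c)/c = 0.003 × (29.8 − 13.496)/13.496 = 0.00362.
ε_t < 0.004 — the section is over-reinforced for flexure under ACI limits.

ε_t ≈ 0.00362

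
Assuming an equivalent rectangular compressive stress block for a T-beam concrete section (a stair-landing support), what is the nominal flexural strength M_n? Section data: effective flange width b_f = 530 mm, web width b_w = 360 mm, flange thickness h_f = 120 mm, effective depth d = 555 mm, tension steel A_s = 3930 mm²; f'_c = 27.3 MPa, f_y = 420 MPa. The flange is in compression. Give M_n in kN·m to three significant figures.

M_n ≈ 805 kN·m

Tension: T = A_s f_y = 3930 × 420 = 1650600 N.
Try a within the flange: a = T/(0.85 f'_c b_f) = 1650600/(0.85 × 27.3 × 530) = 134.21 mm.
a = 134.21 > h_f = 120 mm: the block extends into the web. Split into flange-overhang and web parts.
C_f = 0.85 f'_c (b_f − b_w) h_f = 0.85 × 27.3 × (530 − 360) × 120 = 473382 N.
Remaining web compression depth: a_w = (T − C_f)/(0.85 f'_c b_w) = (1650600 − 473382)/(0.85 × 27.3 × 360) = 140.92 mm.
M_n = C_f(d − h_f/2) + (T − C_f)(d − a_w/2) = 473382 × (555 − 60) + 1177218 × (555 − 70.46) = 234.32 + 570.41 = 804.73 × 10⁶ N·mm.
M_n = 804.73 kN·m.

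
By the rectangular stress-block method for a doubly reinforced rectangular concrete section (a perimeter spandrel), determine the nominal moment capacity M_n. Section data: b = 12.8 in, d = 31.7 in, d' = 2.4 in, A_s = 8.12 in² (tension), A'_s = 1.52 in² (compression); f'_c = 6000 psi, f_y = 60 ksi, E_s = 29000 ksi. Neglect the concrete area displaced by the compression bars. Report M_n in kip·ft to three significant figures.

Assume both steels yield.
a = (A_s − A'_s) f_y/(0.85 f'_c b) = (8.12 − 1.52) × 60/(0.85 × 6 × 12.8) = 6.066 in.
c = a/β₁ = 6.066/0.75 = 8.088 in; ε'_s = 0.003(c − d')/c = 0.0021 ≥ ε_y = 0.0021, so the compression steel yields.
M_n = (A_s − A'_s) f_y (d − a/2) + A'_s f_y (d − d') = 396 × (31.7 − 3.033) + 91.2 × (31.7 − 2.4) = 11352.1 + 2672.2 = 14024.3 kip·in = 14024.3/12 = 1168.69 kip·ft.

M_n ≈ 1170 kip·ft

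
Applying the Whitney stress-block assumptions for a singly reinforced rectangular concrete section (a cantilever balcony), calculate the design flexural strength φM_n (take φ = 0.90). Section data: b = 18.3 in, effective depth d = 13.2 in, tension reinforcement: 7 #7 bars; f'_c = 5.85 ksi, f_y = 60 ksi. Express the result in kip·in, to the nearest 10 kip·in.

φM_n ≈ 2680 kip·in

A_s = 7 × 0.6 = 4.2 in².
T = A_s f_y = 4.2 × 60 = 252 kips.
a = T/(0.85 f'_c b) = 252/(0.85 × 5.85 × 18.3) = 2.769 in.
M_n = T(d − a/2) = 252 × (13.2 − 1.3845) = 2977.5 kip·in.
φM_n = 0.90 × 2977.5 = 2679.8 kip·in.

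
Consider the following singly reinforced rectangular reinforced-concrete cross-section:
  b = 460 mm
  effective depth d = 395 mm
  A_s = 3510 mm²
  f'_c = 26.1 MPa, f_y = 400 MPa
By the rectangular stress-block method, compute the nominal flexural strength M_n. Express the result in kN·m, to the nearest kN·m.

M_n ≈ 458 kN·m

T = A_s f_y = 3510 × 400 = 1404000 N = 1404 kN.
From C = T: a = T/(0.85 f'_c b) = 1404000/(0.85 × 26.1 × 460) = 137.58 mm.
M_n = T(d − a/2) = 1404 kN × (395 − 68.79) mm = 458.00 kN·m.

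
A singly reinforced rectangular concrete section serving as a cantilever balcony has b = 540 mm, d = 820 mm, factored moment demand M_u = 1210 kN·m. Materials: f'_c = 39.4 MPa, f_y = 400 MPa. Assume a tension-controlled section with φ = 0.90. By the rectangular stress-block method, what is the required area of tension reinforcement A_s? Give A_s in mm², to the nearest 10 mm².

M_n = M_u/φ = 1210/0.90 = 1344.44 kN·m.
With M_n = 0.85 f'_c a b (d − a/2), solve the quadratic for a:
a = d − √(d² − 2M_n/(0.85 f'_c b)) = 820 − √(820² − 2 × 1344.44×10⁶/(0.85 × 39.4 × 540)) = 96.32 mm.
A_s = 0.85 f'_c a b / f_y = 0.85 × 39.4 × 96.32 × 540 / 400 = 4354.8 mm².

A_s ≈ 4350 mm²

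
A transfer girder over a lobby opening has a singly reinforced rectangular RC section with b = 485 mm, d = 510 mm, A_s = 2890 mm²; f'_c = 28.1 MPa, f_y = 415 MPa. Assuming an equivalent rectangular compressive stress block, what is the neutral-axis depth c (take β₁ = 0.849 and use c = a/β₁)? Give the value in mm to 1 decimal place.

T = A_s f_y = 2890 × 415 = 1199350 N = 1199.35 kN.
Setting C = 0.85 f'_c a b equal to T: a = 1199350/(0.85 × 28.1 × 485) = 103.533 mm.
With β₁ = 0.849, c = a/β₁ = 103.533/0.849 = 121.9 mm.

c ≈ 121.9 mm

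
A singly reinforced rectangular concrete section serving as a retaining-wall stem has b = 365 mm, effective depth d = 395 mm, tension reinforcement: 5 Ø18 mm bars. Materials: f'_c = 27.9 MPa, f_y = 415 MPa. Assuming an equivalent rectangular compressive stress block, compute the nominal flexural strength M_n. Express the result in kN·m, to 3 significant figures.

M_n ≈ 192 kN·m

A_s = 5 × 254 = 1270 mm².
T = A_s f_y = 1270 × 415 = 527050 N = 527.05 kN.
From C = T: a = T/(0.85 f'_c b) = 527050/(0.85 × 27.9 × 365) = 60.89 mm.
M_n = T(d − a/2) = 527.05 kN × (395 − 30.445) mm = 192.14 kN·m.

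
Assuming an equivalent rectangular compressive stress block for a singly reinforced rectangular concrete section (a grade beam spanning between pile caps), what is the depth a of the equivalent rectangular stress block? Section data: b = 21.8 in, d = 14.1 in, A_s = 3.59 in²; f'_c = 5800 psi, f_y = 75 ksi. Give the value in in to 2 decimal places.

a ≈ 2.51 in

T = A_s f_y = 3.59 × 75 = 269.25 kips.
a = T/(0.85 f'_c b) = 269.25/(0.85 × 5.8 × 21.8) = 2.51 in.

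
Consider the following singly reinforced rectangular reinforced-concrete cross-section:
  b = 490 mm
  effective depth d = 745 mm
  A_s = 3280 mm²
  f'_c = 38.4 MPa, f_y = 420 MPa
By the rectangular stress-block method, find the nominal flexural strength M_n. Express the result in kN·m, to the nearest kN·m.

M_n ≈ 967 kN·m

T = A_s f_y = 3280 × 420 = 1377600 N = 1377.6 kN.
From C = T: a = T/(0.85 f'_c b) = 1377600/(0.85 × 38.4 × 490) = 86.13 mm.
M_n = T(d − a/2) = 1377.6 kN × (745 − 43.065) mm = 966.99 kN·m.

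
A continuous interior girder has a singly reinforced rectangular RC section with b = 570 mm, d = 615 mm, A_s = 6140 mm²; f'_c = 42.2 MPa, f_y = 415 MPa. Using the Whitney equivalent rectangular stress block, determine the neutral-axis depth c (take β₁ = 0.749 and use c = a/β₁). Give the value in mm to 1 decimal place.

T = A_s f_y = 6140 × 415 = 2548100 N = 2548.1 kN.
Setting C = 0.85 f'_c a b equal to T: a = 2548100/(0.85 × 42.2 × 570) = 124.626 mm.
With β₁ = 0.749, c = a/β₁ = 124.626/0.749 = 166.4 mm.

c ≈ 166.4 mm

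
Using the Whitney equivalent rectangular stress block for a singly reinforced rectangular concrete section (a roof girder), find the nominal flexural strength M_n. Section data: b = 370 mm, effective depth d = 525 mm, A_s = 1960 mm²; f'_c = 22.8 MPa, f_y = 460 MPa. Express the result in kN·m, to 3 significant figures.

M_n ≈ 417 kN·m

T = A_s f_y = 1960 × 460 = 901600 N = 901.6 kN.
From C = T: a = T/(0.85 f'_c b) = 901600/(0.85 × 22.8 × 370) = 125.74 mm.
M_n = T(d − a/2) = 901.6 kN × (525 − 62.87) mm = 416.66 kN·m.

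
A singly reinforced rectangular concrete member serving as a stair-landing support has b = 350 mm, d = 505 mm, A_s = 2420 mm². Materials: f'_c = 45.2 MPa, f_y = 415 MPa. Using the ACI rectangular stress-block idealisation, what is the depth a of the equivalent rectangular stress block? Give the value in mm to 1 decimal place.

a ≈ 74.7 mm

T = A_s f_y = 2420 × 415 = 1004300 N = 1004.3 kN.
Setting C = 0.85 f'_c a b equal to T: a = 1004300/(0.85 × 45.2 × 350) = 74.7 mm.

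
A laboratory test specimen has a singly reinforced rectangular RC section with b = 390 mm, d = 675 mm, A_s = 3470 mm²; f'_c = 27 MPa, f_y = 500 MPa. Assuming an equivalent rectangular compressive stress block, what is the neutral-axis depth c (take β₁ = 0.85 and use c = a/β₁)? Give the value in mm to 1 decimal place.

T = A_s f_y = 3470 × 500 = 1735000 N = 1735 kN.
Setting C = 0.85 f'_c a b equal to T: a = 1735000/(0.85 × 27 × 390) = 193.844 mm.
With β₁ = 0.85, c = a/β₁ = 193.844/0.85 = 228.1 mm.

c ≈ 228.1 mm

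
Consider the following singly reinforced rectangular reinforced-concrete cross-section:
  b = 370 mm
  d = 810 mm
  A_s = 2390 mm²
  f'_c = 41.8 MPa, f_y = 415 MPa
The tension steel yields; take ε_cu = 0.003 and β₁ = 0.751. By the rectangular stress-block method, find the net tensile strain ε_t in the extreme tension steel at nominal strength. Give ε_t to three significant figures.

ε_t ≈ 0.0212

a = A_s f_y/(0.85 f'_c b) = 75.45 mm.
β₁ = 0.751, so c = a/β₁ = 75.45/0.751 = 100.47 mm.
From the linear strain diagram with ε_cu = 0.003: ε_t = 0.003 (d − c)/c = 0.003 × (810 − 100.47)/100.47 = 0.0212.
Since ε_t ≥ 0.005, the section is tension-controlled.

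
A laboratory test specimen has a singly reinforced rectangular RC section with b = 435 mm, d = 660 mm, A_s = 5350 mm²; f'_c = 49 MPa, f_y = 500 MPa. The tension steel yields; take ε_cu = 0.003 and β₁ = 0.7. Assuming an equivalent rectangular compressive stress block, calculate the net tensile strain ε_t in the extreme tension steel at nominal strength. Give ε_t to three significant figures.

ε_t ≈ 0.00639

a = A_s f_y/(0.85 f'_c b) = 147.65 mm.
β₁ = 0.7, so c = a/β₁ = 147.65/0.7 = 210.93 mm.
From the linear strain diagram with ε_cu = 0.003: ε_t = 0.003 (d − c)/c = 0.003 × (660 − 210.93)/210.93 = 0.00639.
Since ε_t ≥ 0.005, the section is tension-controlled.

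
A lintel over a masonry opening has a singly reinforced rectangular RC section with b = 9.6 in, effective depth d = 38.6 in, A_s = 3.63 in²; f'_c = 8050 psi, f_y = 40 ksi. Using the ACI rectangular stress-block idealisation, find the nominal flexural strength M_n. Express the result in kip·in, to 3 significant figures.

M_n ≈ 5440 kip·in

T = A_s f_y = 3.63 × 40 = 145.2 kips.
a = T/(0.85 f'_c b) = 145.2/(0.85 × 8.05 × 9.6) = 2.210 in.
M_n = T(d − a/2) = 145.2 × (38.6 − 1.105) = 5444.3 kip·in.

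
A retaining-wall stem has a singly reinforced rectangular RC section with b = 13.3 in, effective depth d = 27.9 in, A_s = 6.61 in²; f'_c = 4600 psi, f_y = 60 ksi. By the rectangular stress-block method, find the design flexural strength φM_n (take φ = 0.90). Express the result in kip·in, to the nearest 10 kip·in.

φM_n ≈ 8600 kip·in

T = A_s f_y = 6.61 × 60 = 396.6 kips.
a = T/(0.85 f'_c b) = 396.6/(0.85 × 4.6 × 13.3) = 7.626 in.
M_n = T(d − a/2) = 396.6 × (27.9 − 3.813) = 9552.9 kip·in.
φM_n = 0.90 × 9552.9 = 8597.6 kip·in.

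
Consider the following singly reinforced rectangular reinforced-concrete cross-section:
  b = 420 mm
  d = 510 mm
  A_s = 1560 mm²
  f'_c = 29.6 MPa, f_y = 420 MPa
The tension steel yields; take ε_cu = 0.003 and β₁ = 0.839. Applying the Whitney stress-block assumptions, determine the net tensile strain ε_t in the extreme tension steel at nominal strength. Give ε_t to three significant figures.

ε_t ≈ 0.0177

a = A_s f_y/(0.85 f'_c b) = 62.00 mm.
β₁ = 0.839, so c = a/β₁ = 62.00/0.839 = 73.90 mm.
From the linear strain diagram with ε_cu = 0.003: ε_t = 0.003 (d − c)/c = 0.003 × (510 − 73.90)/73.90 = 0.0177.
Since ε_t ≥ 0.005, the section is tension-controlled.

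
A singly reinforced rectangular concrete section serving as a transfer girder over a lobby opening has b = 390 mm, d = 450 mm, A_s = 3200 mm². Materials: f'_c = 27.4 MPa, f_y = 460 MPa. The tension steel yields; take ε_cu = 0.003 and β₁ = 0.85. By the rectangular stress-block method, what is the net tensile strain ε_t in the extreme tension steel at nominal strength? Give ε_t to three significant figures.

a = A_s f_y/(0.85 f'_c b) = 162.06 mm.
β₁ = 0.85, so c = a/β₁ = 162.06/0.85 = 190.66 mm.
From the linear strain diagram with ε_cu = 0.003: ε_t = 0.003 (d − c)/c = 0.003 × (450 − 190.66)/190.66 = 0.00408.
ε_t is between 0.004 and 0.005 — transition zone.

ε_t ≈ 0.00408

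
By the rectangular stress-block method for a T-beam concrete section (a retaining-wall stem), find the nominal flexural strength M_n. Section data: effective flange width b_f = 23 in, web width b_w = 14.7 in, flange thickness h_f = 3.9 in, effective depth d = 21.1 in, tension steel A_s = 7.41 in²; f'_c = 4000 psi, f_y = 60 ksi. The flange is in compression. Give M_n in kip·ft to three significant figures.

M_n ≈ 671 kip·ft

Tension: T = A_s f_y = 7.41 × 60 = 444.6 kips.
Try a within the flange: a = T/(0.85 f'_c b_f) = 444.6/(0.85 × 4 × 23) = 5.685 in.
a = 5.685 > h_f = 3.9 in: the block extends into the web. Split into flange-overhang and web parts.
C_f = 0.85 f'_c (b_f − b_w) h_f = 0.85 × 4 × (23 − 14.7) × 3.9 = 110.1 kips.
Remaining web compression depth: a_w = (T − C_f)/(0.85 f'_c b_w) = (444.6 − 110.1)/(0.85 × 4 × 14.7) = 6.693 in.
M_n = C_f(d − h_f/2) + (T − C_f)(d − a_w/2) = 110.1 × (21.1 − 1.95) + 334.5 × (21.1 − 3.3465) = 2108.4 + 5938.5 = 8046.9 kip·in.
M_n = 8046.9/12 = 670.58 kip·ft.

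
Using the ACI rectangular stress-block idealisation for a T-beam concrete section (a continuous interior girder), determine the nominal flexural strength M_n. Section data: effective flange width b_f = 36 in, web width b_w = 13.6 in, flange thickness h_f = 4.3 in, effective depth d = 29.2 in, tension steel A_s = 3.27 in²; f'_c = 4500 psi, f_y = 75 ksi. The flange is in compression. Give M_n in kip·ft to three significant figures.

Tension: T = A_s f_y = 3.27 × 75 = 245.25 kips.
Try a within the flange: a = T/(0.85 f'_c b_f) = 245.25/(0.85 × 4.5 × 36) = 1.781 in.
Since a = 1.781 ≤ h_f = 4.3 in, the stress block lies entirely in the flange; analyse as a rectangular beam of width b_f.
M_n = T(d − a/2) = 245.25 × (29.2 − 0.8905) = 6942.9 kip·in.
M_n = 6942.9/12 = 578.58 kip·ft.

M_n ≈ 579 kip·ft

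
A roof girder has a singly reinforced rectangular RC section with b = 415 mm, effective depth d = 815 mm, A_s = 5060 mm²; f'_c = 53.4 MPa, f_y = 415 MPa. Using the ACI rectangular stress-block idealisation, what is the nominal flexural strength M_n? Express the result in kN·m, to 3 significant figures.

T = A_s f_y = 5060 × 415 = 2099900 N = 2099.9 kN.
From C = T: a = T/(0.85 f'_c b) = 2099900/(0.85 × 53.4 × 415) = 111.48 mm.
M_n = T(d − a/2) = 2099.9 kN × (815 − 55.74) mm = 1594.37 kN·m.

M_n ≈ 1590 kN·m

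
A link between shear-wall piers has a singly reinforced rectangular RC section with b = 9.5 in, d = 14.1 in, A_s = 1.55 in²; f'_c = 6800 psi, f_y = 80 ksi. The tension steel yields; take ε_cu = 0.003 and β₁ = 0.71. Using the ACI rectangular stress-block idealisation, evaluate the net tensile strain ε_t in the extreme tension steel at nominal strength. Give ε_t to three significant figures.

a = A_s f_y/(0.85 f'_c b) = 2.258 in.
β₁ = 0.71, so c = a/β₁ = 2.258/0.71 = 3.180 in.
From the linear strain diagram with ε_cu = 0.003: ε_t = 0.003 (d − c)/c = 0.003 × (14.1 − 3.180)/3.180 = 0.0103.
Since ε_t ≥ 0.005, the section is tension-controlled.

ε_t ≈ 0.0103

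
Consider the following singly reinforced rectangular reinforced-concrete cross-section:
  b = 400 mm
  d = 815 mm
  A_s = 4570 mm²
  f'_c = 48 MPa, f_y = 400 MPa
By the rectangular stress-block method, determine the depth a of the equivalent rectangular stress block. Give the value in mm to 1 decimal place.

T = A_s f_y = 4570 × 400 = 1828000 N = 1828 kN.
Setting C = 0.85 f'_c a b equal to T: a = 1828000/(0.85 × 48 × 400) = 112.0 mm.

a ≈ 112.0 mm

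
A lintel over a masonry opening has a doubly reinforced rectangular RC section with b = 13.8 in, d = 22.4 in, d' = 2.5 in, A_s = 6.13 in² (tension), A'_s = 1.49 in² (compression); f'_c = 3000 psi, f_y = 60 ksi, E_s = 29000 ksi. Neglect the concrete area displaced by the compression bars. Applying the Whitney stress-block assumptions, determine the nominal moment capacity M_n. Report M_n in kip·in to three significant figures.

Assume both steels yield.
a = (A_s − A'_s) f_y/(0.85 f'_c b) = (6.13 − 1.49) × 60/(0.85 × 3 × 13.8) = 7.911 in.
c = a/β₁ = 7.911/0.85 = 9.307 in; ε'_s = 0.003(c − d')/c = 0.0022 ≥ ε_y = 0.0021, so the compression steel yields.
M_n = (A_s − A'_s) f_y (d − a/2) + A'_s f_y (d − d') = 278.4 × (22.4 − 3.9555) + 89.4 × (22.4 − 2.5) = 5134.9 + 1779.1 = 6914.0 kip·in.

M_n ≈ 6910 kip·in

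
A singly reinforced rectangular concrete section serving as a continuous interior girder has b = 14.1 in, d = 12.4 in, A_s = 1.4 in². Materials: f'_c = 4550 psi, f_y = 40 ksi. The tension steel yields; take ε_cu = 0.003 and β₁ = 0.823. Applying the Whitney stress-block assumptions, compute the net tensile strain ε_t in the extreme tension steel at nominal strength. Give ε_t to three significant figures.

ε_t ≈ 0.0268

a = A_s f_y/(0.85 f'_c b) = 1.027 in.
β₁ = 0.823, so c = a/β₁ = 1.027/0.823 = 1.248 in.
From the linear strain diagram with ε_cu = 0.003: ε_t = 0.003 (d − c)/c = 0.003 × (12.4 − 1.248)/1.248 = 0.0268.
Since ε_t ≥ 0.005, the section is tension-controlled.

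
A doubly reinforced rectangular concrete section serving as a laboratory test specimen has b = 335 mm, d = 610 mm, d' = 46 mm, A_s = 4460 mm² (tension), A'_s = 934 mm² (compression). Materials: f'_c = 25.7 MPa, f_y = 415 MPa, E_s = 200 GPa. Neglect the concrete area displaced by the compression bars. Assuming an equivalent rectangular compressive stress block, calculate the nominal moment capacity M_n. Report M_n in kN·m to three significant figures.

Assume both tension and compression steel yield.
Net tension couple steel: A_s − A'_s = 3526 mm².
a = (A_s − A'_s) f_y / (0.85 f'_c b) = 1463290/(0.85 × 25.7 × 335) = 199.96 mm.
c = a/β₁ = 199.96/0.85 = 235.25 mm; ε'_s = 0.003(c − d')/c = 0.0024 ≥ f_y/E_s = 0.0021, so compression steel does yield.
M_n = (A_s − A'_s) f_y (d − a/2) + A'_s f_y (d − d') = [1463290 × (610 − 99.98) + 387610 × (610 − 46)] × 10⁻⁶ = 746.31 + 218.61 = 964.92 kN·m.

M_n ≈ 965 kN·m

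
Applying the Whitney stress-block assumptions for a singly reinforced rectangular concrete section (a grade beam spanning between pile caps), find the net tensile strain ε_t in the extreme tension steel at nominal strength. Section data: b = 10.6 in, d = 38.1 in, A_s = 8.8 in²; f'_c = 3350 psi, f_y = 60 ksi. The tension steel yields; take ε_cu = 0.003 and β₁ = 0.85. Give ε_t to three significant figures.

a = A_s f_y/(0.85 f'_c b) = 17.493 in.
β₁ = 0.85, so c = a/β₁ = 17.493/0.85 = 20.580 in.
From the linear strain diagram with ε_cu = 0.003: ε_t = 0.003 (d − c)/c = 0.003 × (38.1 − 20.580)/20.580 = 0.00255.
ε_t < 0.004 — the section is over-reinforced for flexure under ACI limits.

ε_t ≈ 0.00255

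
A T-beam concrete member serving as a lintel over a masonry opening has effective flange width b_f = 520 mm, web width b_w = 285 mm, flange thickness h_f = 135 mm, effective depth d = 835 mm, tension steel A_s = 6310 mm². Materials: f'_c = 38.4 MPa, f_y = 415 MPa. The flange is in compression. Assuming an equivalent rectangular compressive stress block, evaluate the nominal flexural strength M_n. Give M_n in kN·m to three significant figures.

M_n ≈ 1980 kN·m

Tension: T = A_s f_y = 6310 × 415 = 2618650 N.
Try a within the flange: a = T/(0.85 f'_c b_f) = 2618650/(0.85 × 38.4 × 520) = 154.29 mm.
a = 154.29 > h_f = 135 mm: the block extends into the web. Split into flange-overhang and web parts.
C_f = 0.85 f'_c (b_f − b_w) h_f = 0.85 × 38.4 × (520 − 285) × 135 = 1035504 N.
Remaining web compression depth: a_w = (T − C_f)/(0.85 f'_c b_w) = (2618650 − 1035504)/(0.85 × 38.4 × 285) = 170.19 mm.
M_n = C_f(d − h_f/2) + (T − C_f)(d − a_w/2) = 1035504 × (835 − 67.5) + 1583146 × (835 − 85.095) = 794.75 + 1187.21 = 1981.96 × 10⁶ N·mm.
M_n = 1981.96 kN·m.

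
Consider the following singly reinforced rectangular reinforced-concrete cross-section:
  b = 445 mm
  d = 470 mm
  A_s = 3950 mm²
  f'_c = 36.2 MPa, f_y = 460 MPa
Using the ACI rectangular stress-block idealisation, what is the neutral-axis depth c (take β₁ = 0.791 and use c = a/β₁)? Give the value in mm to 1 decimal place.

c ≈ 167.8 mm

T = A_s f_y = 3950 × 460 = 1817000 N = 1817 kN.
Setting C = 0.85 f'_c a b equal to T: a = 1817000/(0.85 × 36.2 × 445) = 132.699 mm.
With β₁ = 0.791, c = a/β₁ = 132.699/0.791 = 167.8 mm.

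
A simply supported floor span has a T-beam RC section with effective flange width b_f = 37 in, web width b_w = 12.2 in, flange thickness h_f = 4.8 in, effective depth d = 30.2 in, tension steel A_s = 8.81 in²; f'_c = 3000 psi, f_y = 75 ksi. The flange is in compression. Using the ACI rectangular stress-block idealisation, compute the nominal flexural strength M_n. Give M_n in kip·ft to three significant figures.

Tension: T = A_s f_y = 8.81 × 75 = 660.75 kips.
Try a within the flange: a = T/(0.85 f'_c b_f) = 660.75/(0.85 × 3 × 37) = 7.003 in.
a = 7.003 > h_f = 4.8 in: the block extends into the web. Split into flange-overhang and web parts.
C_f = 0.85 f'_c (b_f − b_w) h_f = 0.85 × 3 × (37 − 12.2) × 4.8 = 303.6 kips.
Remaining web compression depth: a_w = (T − C_f)/(0.85 f'_c b_w) = (660.75 − 303.6)/(0.85 × 3 × 12.2) = 11.480 in.
M_n = C_f(d − h_f/2) + (T − C_f)(d − a_w/2) = 303.6 × (30.2 − 2.4) + 357.15 × (30.2 − 5.74) = 8440.1 + 8735.9 = 17176.0 kip·in.
M_n = 17176.0/12 = 1431.33 kip·ft.

M_n ≈ 1430 kip·ft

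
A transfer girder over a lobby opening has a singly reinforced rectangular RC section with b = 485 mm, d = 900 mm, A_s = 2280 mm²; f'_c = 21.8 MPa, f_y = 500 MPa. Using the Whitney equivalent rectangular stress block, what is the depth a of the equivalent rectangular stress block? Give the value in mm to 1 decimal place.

a ≈ 126.8 mm

T = A_s f_y = 2280 × 500 = 1140000 N = 1140 kN.
Setting C = 0.85 f'_c a b equal to T: a = 1140000/(0.85 × 21.8 × 485) = 126.8 mm.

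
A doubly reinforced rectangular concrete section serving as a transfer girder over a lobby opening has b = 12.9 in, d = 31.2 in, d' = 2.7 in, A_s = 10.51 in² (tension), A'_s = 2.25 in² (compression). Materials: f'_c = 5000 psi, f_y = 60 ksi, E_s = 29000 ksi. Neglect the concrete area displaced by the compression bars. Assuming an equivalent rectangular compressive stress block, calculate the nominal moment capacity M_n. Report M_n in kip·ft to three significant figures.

M_n ≈ 1420 kip·ft

Assume both steels yield.
a = (A_s − A'_s) f_y/(0.85 f'_c b) = (10.51 − 2.25) × 60/(0.85 × 5 × 12.9) = 9.040 in.
c = a/β₁ = 9.040/0.8 = 11.300 in; ε'_s = 0.003(c − d')/c = 0.0023 ≥ ε_y = 0.0021, so the compression steel yields.
M_n = (A_s − A'_s) f_y (d − a/2) + A'_s f_y (d − d') = 495.6 × (31.2 − 4.52) + 135 × (31.2 − 2.7) = 13222.6 + 3847.5 = 17070.1 kip·in = 17070.1/12 = 1422.51 kip·ft.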